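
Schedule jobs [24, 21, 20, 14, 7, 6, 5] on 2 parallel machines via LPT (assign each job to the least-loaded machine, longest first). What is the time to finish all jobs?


Jobs (LPT sorted): [24, 21, 20, 14, 7, 6, 5]
Machines: 2
  J=24 → Machine 1 (load: 0+24=24)
  J=21 → Machine 2 (load: 0+21=21)
  J=20 → Machine 2 (load: 21+20=41)
  J=14 → Machine 1 (load: 24+14=38)
  J=7 → Machine 1 (load: 38+7=45)
  J=6 → Machine 2 (load: 41+6=47)
  J=5 → Machine 1 (load: 45+5=50)
Machine loads: [50, 47]
Makespan = max = 50 time units


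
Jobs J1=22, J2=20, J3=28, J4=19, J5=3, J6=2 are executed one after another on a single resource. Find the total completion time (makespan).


Sequential makespan: sum all processing times
= 22 + 20 + 28 + 19 + 3 + 2
= 94 time units


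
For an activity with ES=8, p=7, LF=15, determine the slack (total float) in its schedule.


EF = ES + duration = 8 + 7 = 15
LS = LF - duration = 15 - 7 = 8
Total Float = LF - EF = 15 - 15
(or LS - ES = 8 - 8)
= 0


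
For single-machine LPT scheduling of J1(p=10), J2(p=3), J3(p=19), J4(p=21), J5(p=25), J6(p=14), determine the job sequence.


LPT: sort by longest processing time first
  J5: p=25
  J4: p=21
  J3: p=19
  J6: p=14
  J1: p=10
  J2: p=3
Order: J5 → J4 → J3 → J6 → J1 → J2


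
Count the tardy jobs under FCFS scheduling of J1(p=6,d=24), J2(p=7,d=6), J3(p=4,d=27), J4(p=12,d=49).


Completion vs due date:
  J1: C=6, d=24 → on time
  J2: C=13, d=6 → TARDY
  J3: C=17, d=27 → on time
  J4: C=29, d=49 → on time
Tardy jobs: J2
Count = 1


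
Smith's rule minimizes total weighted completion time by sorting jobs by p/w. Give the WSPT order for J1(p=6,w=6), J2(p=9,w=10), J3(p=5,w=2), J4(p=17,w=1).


WSPT (Smith's rule): sort by p/w ascending
  J2: p/w = 9/10 = 0.900
  J1: p/w = 6/6 = 1.000
  J3: p/w = 5/2 = 2.500
  J4: p/w = 17/1 = 17.000
Order: J2 → J1 → J3 → J4


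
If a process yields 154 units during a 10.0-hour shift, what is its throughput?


Throughput = units / time
= 154 / 10.0
= 15.4 units/hour


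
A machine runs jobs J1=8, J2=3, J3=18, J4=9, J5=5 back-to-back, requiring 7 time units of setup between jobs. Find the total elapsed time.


Makespan = Σ processing + (n-1) × setup
= (8 + 3 + 18 + 9 + 5) + (5-1)×7
= 43 + 28
= 71 time units


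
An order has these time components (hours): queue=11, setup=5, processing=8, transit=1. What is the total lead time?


Lead time = queue + setup + processing + transit
= 11 + 5 + 8 + 1
= 25 hours


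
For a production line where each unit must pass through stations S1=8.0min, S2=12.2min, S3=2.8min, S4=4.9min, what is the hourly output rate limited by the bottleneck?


Bottleneck = longest station time
Station times: [8.0, 12.2, 2.8, 4.9]
Max = 12.2 min
Rate = 60 / 12.2
= 4.92 units/hour (bottleneck: 12.2min)


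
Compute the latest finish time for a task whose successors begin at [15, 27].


LF = min of all successor start times
Successors start at: [15, 27]
LF = min(15, 27)
= 15


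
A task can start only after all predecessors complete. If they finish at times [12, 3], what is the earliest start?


ES = max of all predecessor completion times
Predecessors: [12, 3]
ES = max(12, 3)
= 12


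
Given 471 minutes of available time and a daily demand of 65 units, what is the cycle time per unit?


Cycle time = available time / demand
= 471 / 65
= 7.25 min/unit


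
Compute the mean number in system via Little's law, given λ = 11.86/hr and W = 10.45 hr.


Little's law: L = λ × W
= 11.86 × 10.45
= 123.94


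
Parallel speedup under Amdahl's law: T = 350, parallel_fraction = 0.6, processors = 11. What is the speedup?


Amdahl's law: T_p = T × ((1-p) + p/N)
= 350 × ((1-0.6) + 0.6/11)
= 350 × (0.40 + 0.0545)
= 350 × 0.4545
= 159.09
Speedup = 350/159.09
= 2.20×


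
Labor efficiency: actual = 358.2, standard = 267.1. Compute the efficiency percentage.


Efficiency = (actual / standard) × 100
= (358.2 / 267.1) × 100
= 134.1%


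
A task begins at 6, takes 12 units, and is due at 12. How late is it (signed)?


Completion = 6 + 12 = 18
Lateness = C - d = 18 - 12
= 6


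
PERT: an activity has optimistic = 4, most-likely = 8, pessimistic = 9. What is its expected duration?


te = (o + 4m + p) / 6
= (4 + 4×8 + 9) / 6
= (4 + 32 + 9) / 6
= 45 / 6
= 7.50


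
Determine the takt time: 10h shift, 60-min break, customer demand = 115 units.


Available = 10×60 - 60 = 540 min
Takt time = 540 / 115
= 4.70 min/unit


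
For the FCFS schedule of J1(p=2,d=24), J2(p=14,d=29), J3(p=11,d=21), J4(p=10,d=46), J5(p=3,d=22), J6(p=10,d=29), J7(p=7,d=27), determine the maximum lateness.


Lateness per job (L = C - d):
  J1: C=2, d=24, L=-22
  J2: C=16, d=29, L=-13
  J3: C=27, d=21, L=6
  J4: C=37, d=46, L=-9
  J5: C=40, d=22, L=18
  J6: C=50, d=29, L=21
  J7: C=57, d=27, L=30
Lmax = max(-22, -13, 6, -9, 18, 21, 30)
= 30


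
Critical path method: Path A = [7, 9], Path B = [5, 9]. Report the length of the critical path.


Path A: 7 + 9 = 16
Path B: 5 + 9 = 14
Critical path = longest = max(16, 14)
= 16 (Path A)


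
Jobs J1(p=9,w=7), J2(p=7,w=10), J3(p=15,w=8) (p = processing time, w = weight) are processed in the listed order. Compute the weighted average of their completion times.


Completion times:
  J1: C=9, w×C=7×9=63
  J2: C=16, w×C=10×16=160
  J3: C=31, w×C=8×31=248
Sum w×C = 471
Sum w = 25
Weighted avg = 471/25
= 18.84


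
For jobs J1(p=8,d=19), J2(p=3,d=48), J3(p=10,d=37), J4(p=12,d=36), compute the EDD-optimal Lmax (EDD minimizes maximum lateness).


EDD order: J1 → J4 → J3 → J2
Completion and lateness:
  J1: C=8, d=19, L=8-19=-11
  J4: C=20, d=36, L=20-36=-16
  J3: C=30, d=37, L=30-37=-7
  J2: C=33, d=48, L=33-48=-15
Lmax = max(-11, -16, -7, -15)
= -7


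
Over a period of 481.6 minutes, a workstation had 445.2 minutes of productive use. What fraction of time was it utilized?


Utilization = busy / total × 100
= 445.2 / 481.6 × 100
= 92.4%


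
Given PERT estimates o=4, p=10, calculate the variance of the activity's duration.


σ² = ((p - o) / 6)² = (p - o)² / 36
= (10 - 4)² / 36
= 6² / 36
= 36 / 36
= 1.0000


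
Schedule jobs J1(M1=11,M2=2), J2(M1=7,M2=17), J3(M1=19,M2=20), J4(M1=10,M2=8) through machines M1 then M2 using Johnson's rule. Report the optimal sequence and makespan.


Johnson's rule:
Group 1 (M1≤M2, sort by M1): ['J2', 'J3']
Group 2 (M1>M2, sort desc M2): ['J4', 'J1']
Sequence: J2 → J3 → J4 → J1
Makespan calculation:
  J2: M1 done=7, M2 done=24
  J3: M1 done=26, M2 done=46
  J4: M1 done=36, M2 done=54
  J1: M1 done=47, M2 done=56
= Sequence: J2 → J3 → J4 → J1, Makespan: 56


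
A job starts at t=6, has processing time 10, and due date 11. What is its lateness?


Completion = 6 + 10 = 16
Lateness = C - d = 16 - 11
= 5


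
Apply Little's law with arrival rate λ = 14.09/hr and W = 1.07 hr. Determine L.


Little's law: L = λ × W
= 14.09 × 1.07
= 15.08


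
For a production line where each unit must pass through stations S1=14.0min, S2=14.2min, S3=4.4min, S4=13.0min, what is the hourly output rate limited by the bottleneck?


Bottleneck = longest station time
Station times: [14.0, 14.2, 4.4, 13.0]
Max = 14.2 min
Rate = 60 / 14.2
= 4.23 units/hour (bottleneck: 14.2min)


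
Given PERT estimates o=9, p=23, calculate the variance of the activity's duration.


σ² = ((p - o) / 6)² = (p - o)² / 36
= (23 - 9)² / 36
= 14² / 36
= 196 / 36
= 5.4444


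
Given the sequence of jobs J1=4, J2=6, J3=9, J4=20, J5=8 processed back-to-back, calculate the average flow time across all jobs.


Completion times:
  J1: completes at 4
  J2: completes at 10
  J3: completes at 19
  J4: completes at 39
  J5: completes at 47
Sum = 119
Average = 119/5
= 23.80


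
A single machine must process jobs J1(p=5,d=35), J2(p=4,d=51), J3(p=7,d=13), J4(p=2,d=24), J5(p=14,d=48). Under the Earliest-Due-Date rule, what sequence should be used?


EDD: sort by earliest due date
  J3: d=13, p=7
  J4: d=24, p=2
  J1: d=35, p=5
  J5: d=48, p=14
  J2: d=51, p=4
Order: J3 → J4 → J1 → J5 → J2


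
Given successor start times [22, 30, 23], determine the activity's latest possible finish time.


LF = min of all successor start times
Successors start at: [22, 30, 23]
LF = min(22, 30, 23)
= 22


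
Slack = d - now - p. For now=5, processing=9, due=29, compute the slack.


Slack = due - current_time - processing
= 29 - 5 - 9
= 15


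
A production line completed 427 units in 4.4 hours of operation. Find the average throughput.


Throughput = units / time
= 427 / 4.4
= 97.0 units/hour


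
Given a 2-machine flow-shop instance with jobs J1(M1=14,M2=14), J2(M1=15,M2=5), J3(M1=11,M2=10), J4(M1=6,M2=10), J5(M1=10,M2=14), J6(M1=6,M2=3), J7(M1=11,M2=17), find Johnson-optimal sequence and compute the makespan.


Johnson's rule:
Group 1 (M1≤M2, sort by M1): ['J4', 'J5', 'J7', 'J1']
Group 2 (M1>M2, sort desc M2): ['J3', 'J2', 'J6']
Sequence: J4 → J5 → J7 → J1 → J3 → J2 → J6
Makespan calculation:
  J4: M1 done=6, M2 done=16
  J5: M1 done=16, M2 done=30
  J7: M1 done=27, M2 done=47
  J1: M1 done=41, M2 done=61
  J3: M1 done=52, M2 done=71
  J2: M1 done=67, M2 done=76
  J6: M1 done=73, M2 done=79
= Sequence: J4 → J5 → J7 → J1 → J3 → J2 → J6, Makespan: 79


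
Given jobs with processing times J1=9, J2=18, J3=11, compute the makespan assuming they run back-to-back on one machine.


Sequential makespan: sum all processing times
= 9 + 18 + 11
= 38 time units


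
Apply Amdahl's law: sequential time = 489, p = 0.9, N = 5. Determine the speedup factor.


Amdahl's law: T_p = T × ((1-p) + p/N)
= 489 × ((1-0.9) + 0.9/5)
= 489 × (0.10 + 0.1800)
= 489 × 0.2800
= 136.92
Speedup = 489/136.92
= 3.57×


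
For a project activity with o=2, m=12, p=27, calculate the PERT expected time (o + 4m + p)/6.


te = (o + 4m + p) / 6
= (2 + 4×12 + 27) / 6
= (2 + 48 + 27) / 6
= 77 / 6
= 12.83


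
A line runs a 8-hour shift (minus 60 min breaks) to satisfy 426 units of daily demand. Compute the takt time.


Available = 8×60 - 60 = 420 min
Takt time = 420 / 426
= 0.99 min/unit


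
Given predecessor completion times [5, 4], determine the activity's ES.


ES = max of all predecessor completion times
Predecessors: [5, 4]
ES = max(5, 4)
= 5


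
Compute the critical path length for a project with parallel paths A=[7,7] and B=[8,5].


Path A: 7 + 7 = 14
Path B: 8 + 5 = 13
Critical path = longest = max(14, 13)
= 14 (Path A)


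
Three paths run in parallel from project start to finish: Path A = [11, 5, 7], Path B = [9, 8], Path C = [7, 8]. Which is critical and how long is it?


Path A: 11 + 5 + 7 = 23
Path B: 9 + 8 = 17
Path C: 7 + 8 = 15
Critical path = longest = max(23, 17, 15)
= 23 (Path A)


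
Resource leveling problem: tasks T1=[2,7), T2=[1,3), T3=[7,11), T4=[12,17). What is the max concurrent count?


Check each time point for overlaps:
  t=2: 2 tasks active (T1, T2)
Max concurrent = 2


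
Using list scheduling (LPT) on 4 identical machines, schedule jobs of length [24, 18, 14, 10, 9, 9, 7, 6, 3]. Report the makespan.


Jobs (LPT sorted): [24, 18, 14, 10, 9, 9, 7, 6, 3]
Machines: 4
  J=24 → Machine 1 (load: 0+24=24)
  J=18 → Machine 2 (load: 0+18=18)
  J=14 → Machine 3 (load: 0+14=14)
  J=10 → Machine 4 (load: 0+10=10)
  J=9 → Machine 4 (load: 10+9=19)
  J=9 → Machine 3 (load: 14+9=23)
  J=7 → Machine 2 (load: 18+7=25)
  J=6 → Machine 4 (load: 19+6=25)
  J=3 → Machine 3 (load: 23+3=26)
Machine loads: [24, 25, 26, 25]
Makespan = max = 26 time units


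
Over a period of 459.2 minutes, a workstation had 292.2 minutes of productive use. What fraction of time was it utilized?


Utilization = busy / total × 100
= 292.2 / 459.2 × 100
= 63.6%


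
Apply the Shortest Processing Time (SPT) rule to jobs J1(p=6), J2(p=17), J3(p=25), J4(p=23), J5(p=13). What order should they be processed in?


SPT: sort by shortest processing time
  J1: p=6
  J5: p=13
  J2: p=17
  J4: p=23
  J3: p=25
Order: J1 → J5 → J2 → J4 → J3


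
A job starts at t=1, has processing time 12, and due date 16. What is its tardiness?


Completion = start + processing = 1 + 12 = 13
Tardiness = max(0, C - d) = max(0, 13 - 16)
= max(0, -3)
= 0


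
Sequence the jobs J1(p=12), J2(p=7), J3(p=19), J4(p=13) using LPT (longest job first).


LPT: sort by longest processing time first
  J3: p=19
  J4: p=13
  J1: p=12
  J2: p=7
Order: J3 → J4 → J1 → J2


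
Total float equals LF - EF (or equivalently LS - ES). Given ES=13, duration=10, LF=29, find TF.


EF = ES + duration = 13 + 10 = 23
LS = LF - duration = 29 - 10 = 19
Total Float = LF - EF = 29 - 23
(or LS - ES = 19 - 13)
= 6


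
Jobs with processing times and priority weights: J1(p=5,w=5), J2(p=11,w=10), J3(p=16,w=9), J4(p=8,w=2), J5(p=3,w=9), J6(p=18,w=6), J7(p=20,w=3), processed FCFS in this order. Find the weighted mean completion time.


Completion times:
  J1: C=5, w×C=5×5=25
  J2: C=16, w×C=10×16=160
  J3: C=32, w×C=9×32=288
  J4: C=40, w×C=2×40=80
  J5: C=43, w×C=9×43=387
  J6: C=61, w×C=6×61=366
  J7: C=81, w×C=3×81=243
Sum w×C = 1549
Sum w = 44
Weighted avg = 1549/44
= 35.20


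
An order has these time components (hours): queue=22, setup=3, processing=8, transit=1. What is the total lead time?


Lead time = queue + setup + processing + transit
= 22 + 3 + 8 + 1
= 34 hours


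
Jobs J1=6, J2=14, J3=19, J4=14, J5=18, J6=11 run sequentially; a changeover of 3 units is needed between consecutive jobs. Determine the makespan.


Makespan = Σ processing + (n-1) × setup
= (6 + 14 + 19 + 14 + 18 + 11) + (6-1)×3
= 82 + 15
= 97 time units


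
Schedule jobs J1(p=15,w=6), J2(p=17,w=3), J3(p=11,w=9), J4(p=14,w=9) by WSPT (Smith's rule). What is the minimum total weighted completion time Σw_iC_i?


WSPT order (by p/w): J3 → J4 → J1 → J2
  J3: C=11, w·C=9×11=99
  J4: C=25, w·C=9×25=225
  J1: C=40, w·C=6×40=240
  J2: C=57, w·C=3×57=171
Σ w·C = 735
= 735


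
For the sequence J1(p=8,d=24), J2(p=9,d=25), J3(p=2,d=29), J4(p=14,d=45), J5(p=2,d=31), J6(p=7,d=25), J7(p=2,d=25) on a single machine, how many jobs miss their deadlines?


Completion vs due date:
  J1: C=8, d=24 → on time
  J2: C=17, d=25 → on time
  J3: C=19, d=29 → on time
  J4: C=33, d=45 → on time
  J5: C=35, d=31 → TARDY
  J6: C=42, d=25 → TARDY
  J7: C=44, d=25 → TARDY
Tardy jobs: J5, J6, J7
Count = 3


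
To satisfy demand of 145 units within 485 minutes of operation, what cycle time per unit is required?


Cycle time = available time / demand
= 485 / 145
= 3.34 min/unit


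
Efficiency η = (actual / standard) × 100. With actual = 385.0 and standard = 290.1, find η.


Efficiency = (actual / standard) × 100
= (385.0 / 290.1) × 100
= 132.7%


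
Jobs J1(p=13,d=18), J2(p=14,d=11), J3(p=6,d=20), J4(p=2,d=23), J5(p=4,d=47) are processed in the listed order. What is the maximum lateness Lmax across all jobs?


Lateness per job (L = C - d):
  J1: C=13, d=18, L=-5
  J2: C=27, d=11, L=16
  J3: C=33, d=20, L=13
  J4: C=35, d=23, L=12
  J5: C=39, d=47, L=-8
Lmax = max(-5, 16, 13, 12, -8)
= 16


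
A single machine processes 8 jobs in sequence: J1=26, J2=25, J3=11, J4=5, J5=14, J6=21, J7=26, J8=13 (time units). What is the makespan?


Sequential makespan: sum all processing times
= 26 + 25 + 11 + 5 + 14 + 21 + 26 + 13
= 141 time units


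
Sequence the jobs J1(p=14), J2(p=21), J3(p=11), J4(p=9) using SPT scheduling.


SPT: sort by shortest processing time
  J4: p=9
  J3: p=11
  J1: p=14
  J2: p=21
Order: J4 → J3 → J1 → J2


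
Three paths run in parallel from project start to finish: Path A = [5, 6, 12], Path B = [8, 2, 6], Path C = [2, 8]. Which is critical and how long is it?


Path A: 5 + 6 + 12 = 23
Path B: 8 + 2 + 6 = 16
Path C: 2 + 8 = 10
Critical path = longest = max(23, 16, 10)
= 23 (Path A)


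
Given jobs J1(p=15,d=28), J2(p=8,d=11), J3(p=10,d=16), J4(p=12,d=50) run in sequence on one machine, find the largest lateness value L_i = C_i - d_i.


Lateness per job (L = C - d):
  J1: C=15, d=28, L=-13
  J2: C=23, d=11, L=12
  J3: C=33, d=16, L=17
  J4: C=45, d=50, L=-5
Lmax = max(-13, 12, 17, -5)
= 17


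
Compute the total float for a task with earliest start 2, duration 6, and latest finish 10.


EF = ES + duration = 2 + 6 = 8
LS = LF - duration = 10 - 6 = 4
Total Float = LF - EF = 10 - 8
(or LS - ES = 4 - 2)
= 2


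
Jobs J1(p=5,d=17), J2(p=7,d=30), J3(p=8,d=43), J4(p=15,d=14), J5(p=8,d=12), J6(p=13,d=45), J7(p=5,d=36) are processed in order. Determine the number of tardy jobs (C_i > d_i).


Completion vs due date:
  J1: C=5, d=17 → on time
  J2: C=12, d=30 → on time
  J3: C=20, d=43 → on time
  J4: C=35, d=14 → TARDY
  J5: C=43, d=12 → TARDY
  J6: C=56, d=45 → TARDY
  J7: C=61, d=36 → TARDY
Tardy jobs: J4, J5, J6, J7
Count = 4


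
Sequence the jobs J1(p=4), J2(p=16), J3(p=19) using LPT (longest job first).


LPT: sort by longest processing time first
  J3: p=19
  J2: p=16
  J1: p=4
Order: J3 → J2 → J1


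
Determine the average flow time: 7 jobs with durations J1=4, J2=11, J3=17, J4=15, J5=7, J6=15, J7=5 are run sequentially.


Completion times:
  J1: completes at 4
  J2: completes at 15
  J3: completes at 32
  J4: completes at 47
  J5: completes at 54
  J6: completes at 69
  J7: completes at 74
Sum = 295
Average = 295/7
= 42.14


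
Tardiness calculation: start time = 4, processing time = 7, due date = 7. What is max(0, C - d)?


Completion = start + processing = 4 + 7 = 11
Tardiness = max(0, C - d) = max(0, 11 - 7)
= max(0, 4)
= 4


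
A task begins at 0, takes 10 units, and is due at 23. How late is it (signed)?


Completion = 0 + 10 = 10
Lateness = C - d = 10 - 23
= -13


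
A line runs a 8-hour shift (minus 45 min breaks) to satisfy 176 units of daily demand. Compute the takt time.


Available = 8×60 - 45 = 435 min
Takt time = 435 / 176
= 2.47 min/unit


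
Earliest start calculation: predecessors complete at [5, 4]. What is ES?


ES = max of all predecessor completion times
Predecessors: [5, 4]
ES = max(5, 4)
= 5


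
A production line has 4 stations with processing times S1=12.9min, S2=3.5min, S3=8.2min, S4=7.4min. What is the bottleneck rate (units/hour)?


Bottleneck = longest station time
Station times: [12.9, 3.5, 8.2, 7.4]
Max = 12.9 min
Rate = 60 / 12.9
= 4.65 units/hour (bottleneck: 12.9min)


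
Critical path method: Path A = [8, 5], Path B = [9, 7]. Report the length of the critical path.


Path A: 8 + 5 = 13
Path B: 9 + 7 = 16
Critical path = longest = max(13, 16)
= 16 (Path B)


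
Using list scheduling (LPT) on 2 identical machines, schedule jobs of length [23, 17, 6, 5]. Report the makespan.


Jobs (LPT sorted): [23, 17, 6, 5]
Machines: 2
  J=23 → Machine 1 (load: 0+23=23)
  J=17 → Machine 2 (load: 0+17=17)
  J=6 → Machine 2 (load: 17+6=23)
  J=5 → Machine 1 (load: 23+5=28)
Machine loads: [28, 23]
Makespan = max = 28 time units


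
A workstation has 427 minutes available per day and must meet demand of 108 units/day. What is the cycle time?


Cycle time = available time / demand
= 427 / 108
= 3.95 min/unit


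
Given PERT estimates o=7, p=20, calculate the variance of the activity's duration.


σ² = ((p - o) / 6)² = (p - o)² / 36
= (20 - 7)² / 36
= 13² / 36
= 169 / 36
= 4.6944


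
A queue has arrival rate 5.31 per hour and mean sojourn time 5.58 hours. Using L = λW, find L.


Little's law: L = λ × W
= 5.31 × 5.58
= 29.63


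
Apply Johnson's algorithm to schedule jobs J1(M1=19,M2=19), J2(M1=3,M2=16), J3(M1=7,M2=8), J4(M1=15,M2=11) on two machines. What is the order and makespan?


Johnson's rule:
Group 1 (M1≤M2, sort by M1): ['J2', 'J3', 'J1']
Group 2 (M1>M2, sort desc M2): ['J4']
Sequence: J2 → J3 → J1 → J4
Makespan calculation:
  J2: M1 done=3, M2 done=19
  J3: M1 done=10, M2 done=27
  J1: M1 done=29, M2 done=48
  J4: M1 done=44, M2 done=59
= Sequence: J2 → J3 → J1 → J4, Makespan: 59


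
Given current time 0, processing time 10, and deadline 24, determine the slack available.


Slack = due - current_time - processing
= 24 - 0 - 10
= 14


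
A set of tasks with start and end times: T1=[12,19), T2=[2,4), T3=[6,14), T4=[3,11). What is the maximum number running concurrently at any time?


Check each time point for overlaps:
  t=3: 2 tasks active (T2, T4)
Max concurrent = 2


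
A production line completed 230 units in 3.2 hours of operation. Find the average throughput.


Throughput = units / time
= 230 / 3.2
= 71.9 units/hour


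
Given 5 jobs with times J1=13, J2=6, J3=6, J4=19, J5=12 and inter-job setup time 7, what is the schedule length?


Makespan = Σ processing + (n-1) × setup
= (13 + 6 + 6 + 19 + 12) + (5-1)×7
= 56 + 28
= 84 time units


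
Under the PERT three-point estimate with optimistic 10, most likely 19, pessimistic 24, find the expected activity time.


te = (o + 4m + p) / 6
= (10 + 4×19 + 24) / 6
= (10 + 76 + 24) / 6
= 110 / 6
= 18.33


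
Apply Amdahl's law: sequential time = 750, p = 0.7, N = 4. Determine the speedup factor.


Amdahl's law: T_p = T × ((1-p) + p/N)
= 750 × ((1-0.7) + 0.7/4)
= 750 × (0.30 + 0.1750)
= 750 × 0.4750
= 356.25
Speedup = 750/356.25
= 2.11×


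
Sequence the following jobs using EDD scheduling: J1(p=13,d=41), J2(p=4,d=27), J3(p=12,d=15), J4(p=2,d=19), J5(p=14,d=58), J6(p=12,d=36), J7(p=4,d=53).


EDD: sort by earliest due date
  J3: d=15, p=12
  J4: d=19, p=2
  J2: d=27, p=4
  J6: d=36, p=12
  J1: d=41, p=13
  J7: d=53, p=4
  J5: d=58, p=14
Order: J3 → J4 → J2 → J6 → J1 → J7 → J5


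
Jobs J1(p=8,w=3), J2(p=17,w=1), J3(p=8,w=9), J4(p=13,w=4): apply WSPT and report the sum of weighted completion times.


WSPT order (by p/w): J3 → J1 → J4 → J2
  J3: C=8, w·C=9×8=72
  J1: C=16, w·C=3×16=48
  J4: C=29, w·C=4×29=116
  J2: C=46, w·C=1×46=46
Σ w·C = 282
= 282


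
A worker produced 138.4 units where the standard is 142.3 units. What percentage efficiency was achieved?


Efficiency = (actual / standard) × 100
= (138.4 / 142.3) × 100
= 97.3%


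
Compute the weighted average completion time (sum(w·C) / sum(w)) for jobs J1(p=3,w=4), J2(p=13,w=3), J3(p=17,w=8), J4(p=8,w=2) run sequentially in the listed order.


Completion times:
  J1: C=3, w×C=4×3=12
  J2: C=16, w×C=3×16=48
  J3: C=33, w×C=8×33=264
  J4: C=41, w×C=2×41=82
Sum w×C = 406
Sum w = 17
Weighted avg = 406/17
= 23.88


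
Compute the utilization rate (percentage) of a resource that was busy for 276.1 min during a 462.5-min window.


Utilization = busy / total × 100
= 276.1 / 462.5 × 100
= 59.7%


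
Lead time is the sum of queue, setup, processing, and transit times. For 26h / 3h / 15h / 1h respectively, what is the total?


Lead time = queue + setup + processing + transit
= 26 + 3 + 15 + 1
= 45 hours


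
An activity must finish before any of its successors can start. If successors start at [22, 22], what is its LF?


LF = min of all successor start times
Successors start at: [22, 22]
LF = min(22, 22)
= 22


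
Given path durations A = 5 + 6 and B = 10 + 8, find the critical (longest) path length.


Path A: 5 + 6 = 11
Path B: 10 + 8 = 18
Critical path = longest = max(11, 18)
= 18 (Path B)


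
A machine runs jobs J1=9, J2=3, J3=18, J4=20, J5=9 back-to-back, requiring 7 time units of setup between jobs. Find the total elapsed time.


Makespan = Σ processing + (n-1) × setup
= (9 + 3 + 18 + 20 + 9) + (5-1)×7
= 59 + 28
= 87 time units


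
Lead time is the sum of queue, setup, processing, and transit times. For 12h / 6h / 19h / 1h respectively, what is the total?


Lead time = queue + setup + processing + transit
= 12 + 6 + 19 + 1
= 38 hours


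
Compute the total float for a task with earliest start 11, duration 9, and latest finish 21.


EF = ES + duration = 11 + 9 = 20
LS = LF - duration = 21 - 9 = 12
Total Float = LF - EF = 21 - 20
(or LS - ES = 12 - 11)
= 1


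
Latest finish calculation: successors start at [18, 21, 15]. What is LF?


LF = min of all successor start times
Successors start at: [18, 21, 15]
LF = min(18, 21, 15)
= 15


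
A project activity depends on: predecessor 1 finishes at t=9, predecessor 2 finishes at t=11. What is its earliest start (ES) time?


ES = max of all predecessor completion times
Predecessors: [9, 11]
ES = max(9, 11)
= 11


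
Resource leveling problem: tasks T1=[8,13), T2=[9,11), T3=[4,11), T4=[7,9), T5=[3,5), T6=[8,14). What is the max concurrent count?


Check each time point for overlaps:
  t=8: 4 tasks active (T1, T3, T4, T6)
Max concurrent = 4


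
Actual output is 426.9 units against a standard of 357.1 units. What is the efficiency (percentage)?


Efficiency = (actual / standard) × 100
= (426.9 / 357.1) × 100
= 119.5%


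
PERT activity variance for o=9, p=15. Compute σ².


σ² = ((p - o) / 6)² = (p - o)² / 36
= (15 - 9)² / 36
= 6² / 36
= 36 / 36
= 1.0000


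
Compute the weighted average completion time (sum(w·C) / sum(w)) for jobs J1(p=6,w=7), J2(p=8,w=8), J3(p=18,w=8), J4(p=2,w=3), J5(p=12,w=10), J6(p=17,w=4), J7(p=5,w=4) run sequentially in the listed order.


Completion times:
  J1: C=6, w×C=7×6=42
  J2: C=14, w×C=8×14=112
  J3: C=32, w×C=8×32=256
  J4: C=34, w×C=3×34=102
  J5: C=46, w×C=10×46=460
  J6: C=63, w×C=4×63=252
  J7: C=68, w×C=4×68=272
Sum w×C = 1496
Sum w = 44
Weighted avg = 1496/44
= 34.00


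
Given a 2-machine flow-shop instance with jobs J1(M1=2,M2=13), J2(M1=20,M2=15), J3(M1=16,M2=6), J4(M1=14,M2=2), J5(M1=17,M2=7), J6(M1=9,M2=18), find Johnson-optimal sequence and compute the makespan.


Johnson's rule:
Group 1 (M1≤M2, sort by M1): ['J1', 'J6']
Group 2 (M1>M2, sort desc M2): ['J2', 'J5', 'J3', 'J4']
Sequence: J1 → J6 → J2 → J5 → J3 → J4
Makespan calculation:
  J1: M1 done=2, M2 done=15
  J6: M1 done=11, M2 done=33
  J2: M1 done=31, M2 done=48
  J5: M1 done=48, M2 done=55
  J3: M1 done=64, M2 done=70
  J4: M1 done=78, M2 done=80
= Sequence: J1 → J6 → J2 → J5 → J3 → J4, Makespan: 80


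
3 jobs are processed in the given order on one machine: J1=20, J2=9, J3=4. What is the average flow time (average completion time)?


Completion times:
  J1: completes at 20
  J2: completes at 29
  J3: completes at 33
Sum = 82
Average = 82/3
= 27.33


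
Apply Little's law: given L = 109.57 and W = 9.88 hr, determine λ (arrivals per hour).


Little's law: L = λW → λ = L / W
= 109.57 / 9.88
= 11.09 per hour


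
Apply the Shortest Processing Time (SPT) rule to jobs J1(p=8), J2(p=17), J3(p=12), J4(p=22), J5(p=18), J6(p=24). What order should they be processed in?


SPT: sort by shortest processing time
  J1: p=8
  J3: p=12
  J2: p=17
  J5: p=18
  J4: p=22
  J6: p=24
Order: J1 → J3 → J2 → J5 → J4 → J6


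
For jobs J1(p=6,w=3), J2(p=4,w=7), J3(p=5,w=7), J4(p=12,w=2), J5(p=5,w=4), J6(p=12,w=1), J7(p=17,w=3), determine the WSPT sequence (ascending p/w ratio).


WSPT (Smith's rule): sort by p/w ascending
  J2: p/w = 4/7 = 0.571
  J3: p/w = 5/7 = 0.714
  J5: p/w = 5/4 = 1.250
  J1: p/w = 6/3 = 2.000
  J7: p/w = 17/3 = 5.667
  J4: p/w = 12/2 = 6.000
  J6: p/w = 12/1 = 12.000
Order: J2 → J3 → J5 → J1 → J7 → J4 → J6


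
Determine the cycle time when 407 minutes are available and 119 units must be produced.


Cycle time = available time / demand
= 407 / 119
= 3.42 min/unit


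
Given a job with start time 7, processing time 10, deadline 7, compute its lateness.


Completion = 7 + 10 = 17
Lateness = C - d = 17 - 7
= 10


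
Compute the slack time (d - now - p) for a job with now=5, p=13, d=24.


Slack = due - current_time - processing
= 24 - 5 - 13
= 6


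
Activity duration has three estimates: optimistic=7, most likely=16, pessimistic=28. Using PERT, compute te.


te = (o + 4m + p) / 6
= (7 + 4×16 + 28) / 6
= (7 + 64 + 28) / 6
= 99 / 6
= 16.50


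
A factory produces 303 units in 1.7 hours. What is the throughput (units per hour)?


Throughput = units / time
= 303 / 1.7
= 178.2 units/hour


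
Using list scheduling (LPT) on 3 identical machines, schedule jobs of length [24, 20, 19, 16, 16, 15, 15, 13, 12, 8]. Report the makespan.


Jobs (LPT sorted): [24, 20, 19, 16, 16, 15, 15, 13, 12, 8]
Machines: 3
  J=24 → Machine 1 (load: 0+24=24)
  J=20 → Machine 2 (load: 0+20=20)
  J=19 → Machine 3 (load: 0+19=19)
  J=16 → Machine 3 (load: 19+16=35)
  J=16 → Machine 2 (load: 20+16=36)
  J=15 → Machine 1 (load: 24+15=39)
  J=15 → Machine 3 (load: 35+15=50)
  J=13 → Machine 2 (load: 36+13=49)
  J=12 → Machine 1 (load: 39+12=51)
  J=8 → Machine 2 (load: 49+8=57)
Machine loads: [51, 57, 50]
Makespan = max = 57 time units


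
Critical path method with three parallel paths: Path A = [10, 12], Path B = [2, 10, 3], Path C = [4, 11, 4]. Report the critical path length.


Path A: 10 + 12 = 22
Path B: 2 + 10 + 3 = 15
Path C: 4 + 11 + 4 = 19
Critical path = longest = max(22, 15, 19)
= 22 (Path A)


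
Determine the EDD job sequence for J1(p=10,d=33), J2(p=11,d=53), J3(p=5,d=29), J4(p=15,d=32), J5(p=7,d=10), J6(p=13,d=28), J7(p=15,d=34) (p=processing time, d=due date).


EDD: sort by earliest due date
  J5: d=10, p=7
  J6: d=28, p=13
  J3: d=29, p=5
  J4: d=32, p=15
  J1: d=33, p=10
  J7: d=34, p=15
  J2: d=53, p=11
Order: J5 → J6 → J3 → J4 → J1 → J7 → J2


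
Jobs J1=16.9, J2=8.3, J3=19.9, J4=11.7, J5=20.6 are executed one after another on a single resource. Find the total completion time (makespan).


Sequential makespan: sum all processing times
= 16.9 + 8.3 + 19.9 + 11.7 + 20.6
= 77.4 time units


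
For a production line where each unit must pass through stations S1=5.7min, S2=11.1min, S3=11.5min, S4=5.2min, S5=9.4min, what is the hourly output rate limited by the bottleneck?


Bottleneck = longest station time
Station times: [5.7, 11.1, 11.5, 5.2, 9.4]
Max = 11.5 min
Rate = 60 / 11.5
= 5.22 units/hour (bottleneck: 11.5min)


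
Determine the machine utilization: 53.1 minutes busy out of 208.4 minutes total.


Utilization = busy / total × 100
= 53.1 / 208.4 × 100
= 25.5%


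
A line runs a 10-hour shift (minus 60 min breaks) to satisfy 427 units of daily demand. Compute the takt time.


Available = 10×60 - 60 = 540 min
Takt time = 540 / 427
= 1.26 min/unit


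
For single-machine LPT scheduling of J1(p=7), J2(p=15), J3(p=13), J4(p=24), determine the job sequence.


LPT: sort by longest processing time first
  J4: p=24
  J2: p=15
  J3: p=13
  J1: p=7
Order: J4 → J2 → J3 → J1


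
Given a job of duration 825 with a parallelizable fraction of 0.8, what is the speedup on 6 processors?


Amdahl's law: T_p = T × ((1-p) + p/N)
= 825 × ((1-0.8) + 0.8/6)
= 825 × (0.20 + 0.1333)
= 825 × 0.3333
= 275.00
Speedup = 825/275.00
= 3.00×


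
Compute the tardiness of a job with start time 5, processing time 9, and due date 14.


Completion = start + processing = 5 + 9 = 14
Tardiness = max(0, C - d) = max(0, 14 - 14)
= max(0, 0)
= 0


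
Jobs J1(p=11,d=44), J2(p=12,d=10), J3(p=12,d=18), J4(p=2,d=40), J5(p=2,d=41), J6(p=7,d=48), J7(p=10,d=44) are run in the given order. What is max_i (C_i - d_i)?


Lateness per job (L = C - d):
  J1: C=11, d=44, L=-33
  J2: C=23, d=10, L=13
  J3: C=35, d=18, L=17
  J4: C=37, d=40, L=-3
  J5: C=39, d=41, L=-2
  J6: C=46, d=48, L=-2
  J7: C=56, d=44, L=12
Lmax = max(-33, 13, 17, -3, -2, -2, 12)
= 17


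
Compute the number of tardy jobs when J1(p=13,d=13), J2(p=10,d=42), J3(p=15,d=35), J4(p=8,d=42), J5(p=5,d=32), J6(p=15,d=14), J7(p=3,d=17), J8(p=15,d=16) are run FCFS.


Completion vs due date:
  J1: C=13, d=13 → on time
  J2: C=23, d=42 → on time
  J3: C=38, d=35 → TARDY
  J4: C=46, d=42 → TARDY
  J5: C=51, d=32 → TARDY
  J6: C=66, d=14 → TARDY
  J7: C=69, d=17 → TARDY
  J8: C=84, d=16 → TARDY
Tardy jobs: J3, J4, J5, J6, J7, J8
Count = 6


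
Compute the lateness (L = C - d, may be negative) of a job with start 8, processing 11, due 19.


Completion = 8 + 11 = 19
Lateness = C - d = 19 - 19
= 0


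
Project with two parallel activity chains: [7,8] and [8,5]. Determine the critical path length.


Path A: 7 + 8 = 15
Path B: 8 + 5 = 13
Critical path = longest = max(15, 13)
= 15 (Path A)


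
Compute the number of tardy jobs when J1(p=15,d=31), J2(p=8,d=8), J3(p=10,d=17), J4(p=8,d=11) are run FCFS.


Completion vs due date:
  J1: C=15, d=31 → on time
  J2: C=23, d=8 → TARDY
  J3: C=33, d=17 → TARDY
  J4: C=41, d=11 → TARDY
Tardy jobs: J2, J3, J4
Count = 3


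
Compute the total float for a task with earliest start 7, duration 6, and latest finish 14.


EF = ES + duration = 7 + 6 = 13
LS = LF - duration = 14 - 6 = 8
Total Float = LF - EF = 14 - 13
(or LS - ES = 8 - 7)
= 1


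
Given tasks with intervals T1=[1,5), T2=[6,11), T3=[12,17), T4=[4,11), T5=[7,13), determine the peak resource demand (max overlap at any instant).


Check each time point for overlaps:
  t=7: 3 tasks active (T2, T4, T5)
Max concurrent = 3


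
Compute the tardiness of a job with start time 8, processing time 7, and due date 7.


Completion = start + processing = 8 + 7 = 15
Tardiness = max(0, C - d) = max(0, 15 - 7)
= max(0, 8)
= 8


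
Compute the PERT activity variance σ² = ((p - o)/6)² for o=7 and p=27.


σ² = ((p - o) / 6)² = (p - o)² / 36
= (27 - 7)² / 36
= 20² / 36
= 400 / 36
= 11.1111


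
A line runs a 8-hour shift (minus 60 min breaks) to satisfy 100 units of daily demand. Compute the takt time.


Available = 8×60 - 60 = 420 min
Takt time = 420 / 100
= 4.20 min/unit


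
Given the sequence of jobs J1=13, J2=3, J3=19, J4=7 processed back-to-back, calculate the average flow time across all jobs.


Completion times:
  J1: completes at 13
  J2: completes at 16
  J3: completes at 35
  J4: completes at 42
Sum = 106
Average = 106/4
= 26.50


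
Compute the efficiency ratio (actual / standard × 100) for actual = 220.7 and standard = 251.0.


Efficiency = (actual / standard) × 100
= (220.7 / 251.0) × 100
= 87.9%


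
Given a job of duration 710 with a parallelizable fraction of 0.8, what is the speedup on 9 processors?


Amdahl's law: T_p = T × ((1-p) + p/N)
= 710 × ((1-0.8) + 0.8/9)
= 710 × (0.20 + 0.0889)
= 710 × 0.2889
= 205.11
Speedup = 710/205.11
= 3.46×


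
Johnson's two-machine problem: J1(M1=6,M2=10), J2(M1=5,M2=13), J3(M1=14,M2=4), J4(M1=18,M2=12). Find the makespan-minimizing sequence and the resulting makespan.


Johnson's rule:
Group 1 (M1≤M2, sort by M1): ['J2', 'J1']
Group 2 (M1>M2, sort desc M2): ['J4', 'J3']
Sequence: J2 → J1 → J4 → J3
Makespan calculation:
  J2: M1 done=5, M2 done=18
  J1: M1 done=11, M2 done=28
  J4: M1 done=29, M2 done=41
  J3: M1 done=43, M2 done=47
= Sequence: J2 → J1 → J4 → J3, Makespan: 47


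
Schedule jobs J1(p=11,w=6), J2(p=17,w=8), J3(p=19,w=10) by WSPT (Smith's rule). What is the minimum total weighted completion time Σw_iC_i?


WSPT order (by p/w): J1 → J3 → J2
  J1: C=11, w·C=6×11=66
  J3: C=30, w·C=10×30=300
  J2: C=47, w·C=8×47=376
Σ w·C = 742
= 742


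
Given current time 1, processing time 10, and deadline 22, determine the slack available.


Slack = due - current_time - processing
= 22 - 1 - 10
= 11


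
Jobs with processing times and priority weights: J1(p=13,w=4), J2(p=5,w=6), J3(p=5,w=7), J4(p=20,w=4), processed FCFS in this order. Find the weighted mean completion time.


Completion times:
  J1: C=13, w×C=4×13=52
  J2: C=18, w×C=6×18=108
  J3: C=23, w×C=7×23=161
  J4: C=43, w×C=4×43=172
Sum w×C = 493
Sum w = 21
Weighted avg = 493/21
= 23.48


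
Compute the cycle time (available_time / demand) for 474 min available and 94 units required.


Cycle time = available time / demand
= 474 / 94
= 5.04 min/unit


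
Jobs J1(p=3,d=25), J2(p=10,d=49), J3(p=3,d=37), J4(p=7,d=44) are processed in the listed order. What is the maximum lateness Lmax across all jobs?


Lateness per job (L = C - d):
  J1: C=3, d=25, L=-22
  J2: C=13, d=49, L=-36
  J3: C=16, d=37, L=-21
  J4: C=23, d=44, L=-21
Lmax = max(-22, -36, -21, -21)
= -21


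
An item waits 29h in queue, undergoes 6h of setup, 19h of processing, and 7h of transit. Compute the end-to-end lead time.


Lead time = queue + setup + processing + transit
= 29 + 6 + 19 + 7
= 61 hours


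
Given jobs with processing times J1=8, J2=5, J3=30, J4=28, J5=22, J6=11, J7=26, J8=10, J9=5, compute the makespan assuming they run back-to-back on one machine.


Sequential makespan: sum all processing times
= 8 + 5 + 30 + 28 + 22 + 11 + 26 + 10 + 5
= 145 time units


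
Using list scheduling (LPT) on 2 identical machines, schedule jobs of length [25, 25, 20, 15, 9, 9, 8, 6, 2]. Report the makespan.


Jobs (LPT sorted): [25, 25, 20, 15, 9, 9, 8, 6, 2]
Machines: 2
  J=25 → Machine 1 (load: 0+25=25)
  J=25 → Machine 2 (load: 0+25=25)
  J=20 → Machine 1 (load: 25+20=45)
  J=15 → Machine 2 (load: 25+15=40)
  J=9 → Machine 2 (load: 40+9=49)
  J=9 → Machine 1 (load: 45+9=54)
  J=8 → Machine 2 (load: 49+8=57)
  J=6 → Machine 1 (load: 54+6=60)
  J=2 → Machine 2 (load: 57+2=59)
Machine loads: [60, 59]
Makespan = max = 60 time units


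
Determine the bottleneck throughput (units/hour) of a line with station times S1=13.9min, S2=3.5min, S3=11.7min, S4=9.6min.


Bottleneck = longest station time
Station times: [13.9, 3.5, 11.7, 9.6]
Max = 13.9 min
Rate = 60 / 13.9
= 4.32 units/hour (bottleneck: 13.9min)


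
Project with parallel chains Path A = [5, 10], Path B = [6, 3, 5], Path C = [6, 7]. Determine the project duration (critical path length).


Path A: 5 + 10 = 15
Path B: 6 + 3 + 5 = 14
Path C: 6 + 7 = 13
Critical path = longest = max(15, 14, 13)
= 15 (Path A)


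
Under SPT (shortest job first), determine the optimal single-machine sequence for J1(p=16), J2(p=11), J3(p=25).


SPT: sort by shortest processing time
  J2: p=11
  J1: p=16
  J3: p=25
Order: J2 → J1 → J3


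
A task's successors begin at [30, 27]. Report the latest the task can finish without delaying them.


LF = min of all successor start times
Successors start at: [30, 27]
LF = min(30, 27)
= 27


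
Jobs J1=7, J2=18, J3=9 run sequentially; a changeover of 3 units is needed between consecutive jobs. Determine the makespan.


Makespan = Σ processing + (n-1) × setup
= (7 + 18 + 9) + (3-1)×3
= 34 + 6
= 40 time units


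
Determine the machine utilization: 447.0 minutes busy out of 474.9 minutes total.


Utilization = busy / total × 100
= 447.0 / 474.9 × 100
= 94.1%


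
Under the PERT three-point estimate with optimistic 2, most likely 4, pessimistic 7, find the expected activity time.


te = (o + 4m + p) / 6
= (2 + 4×4 + 7) / 6
= (2 + 16 + 7) / 6
= 25 / 6
= 4.17


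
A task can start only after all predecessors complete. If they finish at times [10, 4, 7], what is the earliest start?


ES = max of all predecessor completion times
Predecessors: [10, 4, 7]
ES = max(10, 4, 7)
= 10


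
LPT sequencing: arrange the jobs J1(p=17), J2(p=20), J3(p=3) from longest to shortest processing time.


LPT: sort by longest processing time first
  J2: p=20
  J1: p=17
  J3: p=3
Order: J2 → J1 → J3


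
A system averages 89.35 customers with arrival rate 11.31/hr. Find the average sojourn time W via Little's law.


Little's law: L = λW → W = L / λ
= 89.35 / 11.31
= 7.90 hours


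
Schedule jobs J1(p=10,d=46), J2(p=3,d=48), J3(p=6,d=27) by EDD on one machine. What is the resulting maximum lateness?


EDD order: J3 → J1 → J2
Completion and lateness:
  J3: C=6, d=27, L=6-27=-21
  J1: C=16, d=46, L=16-46=-30
  J2: C=19, d=48, L=19-48=-29
Lmax = max(-21, -30, -29)
= -21
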